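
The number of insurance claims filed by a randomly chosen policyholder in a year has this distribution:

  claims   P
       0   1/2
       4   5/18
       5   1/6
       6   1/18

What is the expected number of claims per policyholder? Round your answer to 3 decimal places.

2.278

E[X] = (1/2)·0 + (5/18)·4 + (1/6)·5 + (1/18)·6
     = 41/18 ≈ 2.278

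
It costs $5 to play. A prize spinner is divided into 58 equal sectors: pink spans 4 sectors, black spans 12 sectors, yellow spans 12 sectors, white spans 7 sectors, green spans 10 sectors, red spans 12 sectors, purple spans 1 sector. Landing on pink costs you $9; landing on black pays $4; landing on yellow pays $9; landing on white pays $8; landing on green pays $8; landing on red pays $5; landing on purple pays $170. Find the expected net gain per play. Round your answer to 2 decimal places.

E[payout] = (4/58)·(-9) + (12/58)·4 + (12/58)·9 + (7/58)·8 + (10/58)·8 + (12/58)·5 + (1/58)·170 = 243/29
Expected profit = 243/29 − 5 = 98/29 ≈ $3.38

$3.38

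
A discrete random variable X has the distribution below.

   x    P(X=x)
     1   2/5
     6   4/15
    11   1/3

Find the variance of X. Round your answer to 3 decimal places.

E[X] = (2/5)·1 + (4/15)·6 + (1/3)·11 = 17/3
E[X²] = (2/5)·1 + (4/15)·36 + (1/3)·121 = 151/3
Var(X) = 151/3 − (17/3)² = 164/9 ≈ 18.222

18.222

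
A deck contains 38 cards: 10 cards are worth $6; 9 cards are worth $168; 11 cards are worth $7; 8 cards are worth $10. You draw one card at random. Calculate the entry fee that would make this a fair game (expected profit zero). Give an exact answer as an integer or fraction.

E[payout] = (10/38)·6 + (9/38)·168 + (11/38)·7 + (8/38)·10 = 91/2
Fair fee = E[payout] = 91/2

91/2 dollars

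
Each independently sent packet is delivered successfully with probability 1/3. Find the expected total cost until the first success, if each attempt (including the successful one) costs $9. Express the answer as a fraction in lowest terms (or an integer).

$27

E[#attempts] = 1/p = 3; E[cost] = 9·3 = 27.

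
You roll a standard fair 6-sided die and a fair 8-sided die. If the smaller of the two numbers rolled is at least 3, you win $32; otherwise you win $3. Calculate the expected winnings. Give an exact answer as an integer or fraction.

35/2 dollars

E[payout] = (1/2)·3 + (1/2)·32 = 35/2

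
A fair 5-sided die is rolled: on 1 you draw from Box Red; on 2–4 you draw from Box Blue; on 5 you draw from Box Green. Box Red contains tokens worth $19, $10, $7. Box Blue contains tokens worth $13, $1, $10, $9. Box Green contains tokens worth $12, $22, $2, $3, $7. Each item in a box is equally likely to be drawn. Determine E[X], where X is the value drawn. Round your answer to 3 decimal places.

$9.190

E[X | Box Red] = (19 + 10 + 7)/3 = 12
E[X | Box Blue] = (13 + 1 + 10 + 9)/4 = 33/4
E[X | Box Green] = (12 + 22 + 2 + 3 + 7)/5 = 46/5
E[X] = (1/5)·12 + (3/5)·33/4 + (1/5)·46/5 = 919/100 ≈ 9.190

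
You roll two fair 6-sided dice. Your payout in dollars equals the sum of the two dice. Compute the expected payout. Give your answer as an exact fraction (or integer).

Distribution of the sum of the two dice: 2 w.p. 1/36, 3 w.p. 1/18, 4 w.p. 1/12, 5 w.p. 1/9, 6 w.p. 5/36, 7 w.p. 1/6, …
E[payout] = (1/36)·2 + (1/18)·3 + (1/12)·4 + (1/9)·5 + (5/36)·6 + (1/6)·7 + (5/36)·8 + (1/9)·9 + (1/12)·10 + (1/18)·11 + (1/36)·12 = 7

$7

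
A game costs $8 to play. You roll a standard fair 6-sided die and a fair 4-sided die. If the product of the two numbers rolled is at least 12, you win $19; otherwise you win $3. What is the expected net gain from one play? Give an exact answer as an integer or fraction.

1/3 dollars

E[payout] = (2/3)·3 + (1/3)·19 = 25/3
Expected profit = 25/3 − 8 = 1/3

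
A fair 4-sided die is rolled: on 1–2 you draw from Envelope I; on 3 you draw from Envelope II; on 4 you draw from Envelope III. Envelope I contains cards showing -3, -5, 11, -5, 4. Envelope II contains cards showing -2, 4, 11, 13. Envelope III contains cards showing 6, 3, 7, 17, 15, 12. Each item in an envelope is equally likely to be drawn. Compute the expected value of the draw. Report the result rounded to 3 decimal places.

4.325

E[X | Envelope I] = (-3 − 5 + 11 − 5 + 4)/5 = 2/5
E[X | Envelope II] = (-2 + 4 + 11 + 13)/4 = 13/2
E[X | Envelope III] = (6 + 3 + 7 + 17 + 15 + 12)/6 = 10
E[X] = (1/2)·2/5 + (1/4)·13/2 + (1/4)·10 = 173/40 ≈ 4.325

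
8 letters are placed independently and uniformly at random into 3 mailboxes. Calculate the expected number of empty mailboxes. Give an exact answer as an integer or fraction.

256/2187

Let Xⱼ=1 if mailbox j is empty. P(Xⱼ=1) = ((3-1)/3)^8 = 256/6561.
By linearity, E[#empty] = 3·256/6561 = 256/2187.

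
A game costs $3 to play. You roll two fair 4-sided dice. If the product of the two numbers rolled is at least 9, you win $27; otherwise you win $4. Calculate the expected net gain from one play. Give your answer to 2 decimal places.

E[payout] = (3/4)·4 + (1/4)·27 = 39/4
Expected profit = 39/4 − 3 = 27/4 ≈ $6.75

$6.75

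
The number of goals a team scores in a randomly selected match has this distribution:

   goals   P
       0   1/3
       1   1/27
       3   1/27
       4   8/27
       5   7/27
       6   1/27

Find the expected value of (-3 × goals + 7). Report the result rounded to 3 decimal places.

-1.556

E[-3x+7] = (1/3)·7 + (1/27)·4 + (1/27)·(-2) + (8/27)·(-5) + (7/27)·(-8) + (1/27)·(-11)
     = -14/9 ≈ -1.556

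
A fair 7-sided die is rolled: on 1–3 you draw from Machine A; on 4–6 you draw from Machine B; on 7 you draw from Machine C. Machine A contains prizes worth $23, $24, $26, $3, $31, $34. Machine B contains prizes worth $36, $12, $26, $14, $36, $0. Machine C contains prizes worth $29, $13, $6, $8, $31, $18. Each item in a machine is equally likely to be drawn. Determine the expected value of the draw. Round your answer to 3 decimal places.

$21.429

E[X | Machine A] = (23 + 24 + 26 + 3 + 31 + 34)/6 = 47/2
E[X | Machine B] = (36 + 12 + 26 + 14 + 36 + 0)/6 = 62/3
E[X | Machine C] = (29 + 13 + 6 + 8 + 31 + 18)/6 = 35/2
E[X] = (3/7)·47/2 + (3/7)·62/3 + (1/7)·35/2 = 150/7 ≈ 21.429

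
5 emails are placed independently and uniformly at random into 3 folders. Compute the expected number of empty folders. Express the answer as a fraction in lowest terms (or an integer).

32/81

Let Xⱼ=1 if folder j is empty. P(Xⱼ=1) = ((3-1)/3)^5 = 32/243.
By linearity, E[#empty] = 3·32/243 = 32/81.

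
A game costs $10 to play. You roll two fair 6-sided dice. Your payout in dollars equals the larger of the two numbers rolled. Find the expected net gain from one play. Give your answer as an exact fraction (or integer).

-199/36 dollars

Distribution of the larger of the two numbers rolled: 1 w.p. 1/36, 2 w.p. 1/12, 3 w.p. 5/36, 4 w.p. 7/36, 5 w.p. 1/4, 6 w.p. 11/36
E[payout] = (1/36)·1 + (1/12)·2 + (5/36)·3 + (7/36)·4 + (1/4)·5 + (11/36)·6 = 161/36
Expected profit = 161/36 − 10 = -199/36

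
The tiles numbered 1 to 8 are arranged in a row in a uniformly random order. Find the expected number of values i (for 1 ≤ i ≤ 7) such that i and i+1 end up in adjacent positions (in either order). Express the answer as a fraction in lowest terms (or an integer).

7/4

For each i ∈ {1,…,7}, let Xᵢ = 1 if i and i+1 are adjacent. P(Xᵢ=1) = 2·(8−1)!/8! = 2/8.
By linearity, E[ΣXᵢ] = (7)·(2/8) = 7/4.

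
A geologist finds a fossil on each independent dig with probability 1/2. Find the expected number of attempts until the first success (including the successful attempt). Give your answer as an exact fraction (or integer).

For a geometric distribution, E[trials] = 1/p = 1/(1/2) = 2.

2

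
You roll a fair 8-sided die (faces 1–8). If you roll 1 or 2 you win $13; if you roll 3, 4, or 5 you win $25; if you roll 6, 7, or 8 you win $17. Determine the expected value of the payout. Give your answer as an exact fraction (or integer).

$19

E[payout] = (1/4)·13 + (3/8)·17 + (3/8)·25 = 19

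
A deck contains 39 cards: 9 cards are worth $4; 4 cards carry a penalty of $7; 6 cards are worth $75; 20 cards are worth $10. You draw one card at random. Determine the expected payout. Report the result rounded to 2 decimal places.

$16.87

E[payout] = (9/39)·4 + (4/39)·(-7) + (6/39)·75 + (20/39)·10 = 658/39
≈ $16.87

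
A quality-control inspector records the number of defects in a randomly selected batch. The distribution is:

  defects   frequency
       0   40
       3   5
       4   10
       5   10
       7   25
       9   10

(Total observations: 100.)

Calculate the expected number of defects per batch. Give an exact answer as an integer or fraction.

37/10

Total = 100, so P(defects=0) = 40/100, etc.
E[X] = (2/5)·0 + (1/20)·3 + (1/10)·4 + (1/10)·5 + (1/4)·7 + (1/10)·9
     = 37/10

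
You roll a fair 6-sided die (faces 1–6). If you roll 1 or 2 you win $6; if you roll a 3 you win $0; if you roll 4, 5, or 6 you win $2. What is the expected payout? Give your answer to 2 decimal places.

E[payout] = (1/6)·0 + (1/2)·2 + (1/3)·6 = 3
≈ $3.00

$3.00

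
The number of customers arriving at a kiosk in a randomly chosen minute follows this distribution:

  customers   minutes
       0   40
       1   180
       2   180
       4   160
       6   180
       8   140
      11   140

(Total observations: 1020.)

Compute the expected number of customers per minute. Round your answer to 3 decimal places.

Total = 1020, so P(customers=0) = 40/1020, etc.
E[X] = (2/51)·0 + (3/17)·1 + (3/17)·2 + (8/51)·4 + (3/17)·6 + (7/51)·8 + (7/51)·11
     = 82/17 ≈ 4.824

4.824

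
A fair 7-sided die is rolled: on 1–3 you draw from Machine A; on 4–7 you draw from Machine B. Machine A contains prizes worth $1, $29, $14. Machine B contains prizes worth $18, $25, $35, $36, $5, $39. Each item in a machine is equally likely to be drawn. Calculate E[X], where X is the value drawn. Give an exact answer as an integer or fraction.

E[X | Machine A] = (1 + 29 + 14)/3 = 44/3
E[X | Machine B] = (18 + 25 + 35 + 36 + 5 + 39)/6 = 79/3
E[X] = (3/7)·44/3 + (4/7)·79/3 = 64/3

64/3 dollars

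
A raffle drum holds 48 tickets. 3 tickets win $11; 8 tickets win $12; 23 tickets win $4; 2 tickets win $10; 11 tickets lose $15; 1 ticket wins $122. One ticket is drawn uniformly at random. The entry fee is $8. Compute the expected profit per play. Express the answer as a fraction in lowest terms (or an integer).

E[payout] = (3/48)·11 + (8/48)·12 + (23/48)·4 + (2/48)·10 + (11/48)·(-15) + (1/48)·122 = 33/8
Expected profit = 33/8 − 8 = -31/8

-31/8 dollars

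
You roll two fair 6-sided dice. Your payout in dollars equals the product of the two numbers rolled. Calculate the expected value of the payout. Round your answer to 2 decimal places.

$12.25

Distribution of the product of the two numbers rolled: 1 w.p. 1/36, 2 w.p. 1/18, 3 w.p. 1/18, 4 w.p. 1/12, 5 w.p. 1/18, 6 w.p. 1/9, …
E[payout] = (1/36)·1 + (1/18)·2 + (1/18)·3 + (1/12)·4 + (1/18)·5 + (1/9)·6 + (1/18)·8 + (1/36)·9 + (1/18)·10 + (1/9)·12 + (1/18)·15 + (1/36)·16 + (1/18)·18 + (1/18)·20 + (1/18)·24 + (1/36)·25 + (1/18)·30 + (1/36)·36 = 49/4
≈ $12.25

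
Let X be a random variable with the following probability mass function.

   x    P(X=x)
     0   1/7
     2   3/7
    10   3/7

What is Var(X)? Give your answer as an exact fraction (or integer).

888/49

E[X] = (1/7)·0 + (3/7)·2 + (3/7)·10 = 36/7
E[X²] = (1/7)·0 + (3/7)·4 + (3/7)·100 = 312/7
Var(X) = 312/7 − (36/7)² = 888/49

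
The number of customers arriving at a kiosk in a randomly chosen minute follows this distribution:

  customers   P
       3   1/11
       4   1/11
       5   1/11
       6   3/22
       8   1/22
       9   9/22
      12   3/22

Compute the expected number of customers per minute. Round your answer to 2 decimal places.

7.59

E[X] = (1/11)·3 + (1/11)·4 + (1/11)·5 + (3/22)·6 + (1/22)·8 + (9/22)·9 + (3/22)·12
     = 167/22 ≈ 7.59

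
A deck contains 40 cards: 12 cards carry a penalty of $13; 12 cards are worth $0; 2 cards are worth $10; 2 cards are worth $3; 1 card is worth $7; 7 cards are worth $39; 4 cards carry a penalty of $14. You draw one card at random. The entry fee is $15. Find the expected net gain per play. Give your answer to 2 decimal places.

E[payout] = (12/40)·(-13) + (12/40)·0 + (2/40)·10 + (2/40)·3 + (1/40)·7 + (7/40)·39 + (4/40)·(-14) = 47/20
Expected profit = 47/20 − 15 = -253/20 ≈ -$12.65

-$12.65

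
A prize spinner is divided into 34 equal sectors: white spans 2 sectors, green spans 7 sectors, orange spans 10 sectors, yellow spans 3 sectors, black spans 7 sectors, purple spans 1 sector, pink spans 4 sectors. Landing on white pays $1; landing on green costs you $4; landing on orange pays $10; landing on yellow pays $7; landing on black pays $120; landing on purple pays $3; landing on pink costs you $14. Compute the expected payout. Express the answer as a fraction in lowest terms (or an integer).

E[payout] = (2/34)·1 + (7/34)·(-4) + (10/34)·10 + (3/34)·7 + (7/34)·120 + (1/34)·3 + (4/34)·(-14) = 441/17

441/17 dollars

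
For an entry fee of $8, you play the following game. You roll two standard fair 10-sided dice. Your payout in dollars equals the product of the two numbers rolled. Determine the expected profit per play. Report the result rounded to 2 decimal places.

Distribution of the product of the two numbers rolled: 1 w.p. 1/100, 2 w.p. 1/50, 3 w.p. 1/50, 4 w.p. 3/100, 5 w.p. 1/50, 6 w.p. 1/25, …
E[payout] = (1/100)·1 + (1/50)·2 + (1/50)·3 + (3/100)·4 + (1/50)·5 + (1/25)·6 + (1/50)·7 + (1/25)·8 + (3/100)·9 + (1/25)·10 + (1/25)·12 + (1/50)·14 + (1/50)·15 + (3/100)·16 + (1/25)·18 + (1/25)·20 + (1/50)·21 + (1/25)·24 + (1/100)·25 + (1/50)·27 + (1/50)·28 + (1/25)·30 + (1/50)·32 + (1/50)·35 + (3/100)·36 + (1/25)·40 + (1/50)·42 + (1/50)·45 + (1/50)·48 + (1/100)·49 + (1/50)·50 + (1/50)·54 + (1/50)·56 + (1/50)·60 + (1/50)·63 + (1/100)·64 + (1/50)·70 + (1/50)·72 + (1/50)·80 + (1/100)·81 + (1/50)·90 + (1/100)·100 = 121/4
Expected profit = 121/4 − 8 = 89/4 ≈ $22.25

$22.25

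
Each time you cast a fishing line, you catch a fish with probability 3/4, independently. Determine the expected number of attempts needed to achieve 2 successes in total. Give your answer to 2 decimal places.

2.67

By linearity (sum of 2 independent geometric waits), E[trials] = 2/p = 2/(3/4) = 8/3.
≈ 2.67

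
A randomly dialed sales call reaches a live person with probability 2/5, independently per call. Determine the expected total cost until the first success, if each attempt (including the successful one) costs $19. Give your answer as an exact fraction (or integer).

95/2 dollars

E[#attempts] = 1/p = 5/2; E[cost] = 19·5/2 = 95/2.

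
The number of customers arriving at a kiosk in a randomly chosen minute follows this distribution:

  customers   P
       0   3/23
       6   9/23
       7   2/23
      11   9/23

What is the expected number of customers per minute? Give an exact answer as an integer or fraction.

E[X] = (3/23)·0 + (9/23)·6 + (2/23)·7 + (9/23)·11
     = 167/23

167/23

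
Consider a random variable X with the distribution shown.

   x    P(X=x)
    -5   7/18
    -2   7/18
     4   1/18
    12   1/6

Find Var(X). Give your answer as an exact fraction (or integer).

E[X] = (7/18)·(-5) + (7/18)·(-2) + (1/18)·4 + (1/6)·12 = -1/2
E[X²] = (7/18)·25 + (7/18)·4 + (1/18)·16 + (1/6)·144 = 217/6
Var(X) = 217/6 − (-1/2)² = 431/12

431/12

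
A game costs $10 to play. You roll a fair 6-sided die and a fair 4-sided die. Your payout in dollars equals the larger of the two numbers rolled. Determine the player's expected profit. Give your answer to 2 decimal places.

Distribution of the larger of the two numbers rolled: 1 w.p. 1/24, 2 w.p. 1/8, 3 w.p. 5/24, 4 w.p. 7/24, 5 w.p. 1/6, 6 w.p. 1/6
E[payout] = (1/24)·1 + (1/8)·2 + (5/24)·3 + (7/24)·4 + (1/6)·5 + (1/6)·6 = 47/12
Expected profit = 47/12 − 10 = -73/12 ≈ -$6.08

-$6.08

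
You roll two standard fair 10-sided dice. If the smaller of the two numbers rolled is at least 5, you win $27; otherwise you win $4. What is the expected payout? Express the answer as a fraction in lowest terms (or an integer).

307/25 dollars

E[payout] = (16/25)·4 + (9/25)·27 = 307/25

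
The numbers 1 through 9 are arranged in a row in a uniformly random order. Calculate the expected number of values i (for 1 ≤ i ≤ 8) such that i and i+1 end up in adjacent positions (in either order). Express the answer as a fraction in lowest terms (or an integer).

16/9

For each i ∈ {1,…,8}, let Xᵢ = 1 if i and i+1 are adjacent. P(Xᵢ=1) = 2·(9−1)!/9! = 2/9.
By linearity, E[ΣXᵢ] = (8)·(2/9) = 16/9.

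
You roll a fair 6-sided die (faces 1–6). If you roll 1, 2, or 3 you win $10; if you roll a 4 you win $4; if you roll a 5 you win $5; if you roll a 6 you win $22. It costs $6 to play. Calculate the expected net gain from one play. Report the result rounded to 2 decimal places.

E[payout] = (1/6)·4 + (1/6)·5 + (1/2)·10 + (1/6)·22 = 61/6
Expected profit = 61/6 − 6 = 25/6 ≈ $4.17

$4.17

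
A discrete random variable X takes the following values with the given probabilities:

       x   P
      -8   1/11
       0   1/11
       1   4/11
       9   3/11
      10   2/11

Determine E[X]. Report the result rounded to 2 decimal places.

3.91

E[X] = (1/11)·(-8) + (1/11)·0 + (4/11)·1 + (3/11)·9 + (2/11)·10
     = 43/11 ≈ 3.91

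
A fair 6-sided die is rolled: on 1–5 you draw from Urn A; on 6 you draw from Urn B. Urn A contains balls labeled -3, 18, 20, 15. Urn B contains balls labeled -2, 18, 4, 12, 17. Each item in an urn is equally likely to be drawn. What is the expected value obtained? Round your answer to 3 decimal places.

12.050

E[X | Urn A] = (-3 + 18 + 20 + 15)/4 = 25/2
E[X | Urn B] = (-2 + 18 + 4 + 12 + 17)/5 = 49/5
E[X] = (5/6)·25/2 + (1/6)·49/5 = 241/20 ≈ 12.050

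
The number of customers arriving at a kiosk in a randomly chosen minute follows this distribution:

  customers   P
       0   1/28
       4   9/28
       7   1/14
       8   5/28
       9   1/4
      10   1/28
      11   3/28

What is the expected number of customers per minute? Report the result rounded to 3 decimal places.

7.000

E[X] = (1/28)·0 + (9/28)·4 + (1/14)·7 + (5/28)·8 + (1/4)·9 + (1/28)·10 + (3/28)·11
     = 7 ≈ 7.000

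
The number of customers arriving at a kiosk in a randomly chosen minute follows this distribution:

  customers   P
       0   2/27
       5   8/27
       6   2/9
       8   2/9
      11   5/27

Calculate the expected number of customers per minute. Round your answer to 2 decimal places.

6.63

E[X] = (2/27)·0 + (8/27)·5 + (2/9)·6 + (2/9)·8 + (5/27)·11
     = 179/27 ≈ 6.63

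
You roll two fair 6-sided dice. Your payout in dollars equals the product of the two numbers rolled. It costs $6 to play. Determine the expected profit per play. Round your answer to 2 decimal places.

$6.25

Distribution of the product of the two numbers rolled: 1 w.p. 1/36, 2 w.p. 1/18, 3 w.p. 1/18, 4 w.p. 1/12, 5 w.p. 1/18, 6 w.p. 1/9, …
E[payout] = (1/36)·1 + (1/18)·2 + (1/18)·3 + (1/12)·4 + (1/18)·5 + (1/9)·6 + (1/18)·8 + (1/36)·9 + (1/18)·10 + (1/9)·12 + (1/18)·15 + (1/36)·16 + (1/18)·18 + (1/18)·20 + (1/18)·24 + (1/36)·25 + (1/18)·30 + (1/36)·36 = 49/4
Expected profit = 49/4 − 6 = 25/4 ≈ $6.25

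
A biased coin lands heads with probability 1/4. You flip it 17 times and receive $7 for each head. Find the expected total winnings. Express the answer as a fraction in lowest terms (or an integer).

E[#heads] = 17·1/4 = 17/4 (linearity over flips).
E[winnings] = 7·17/4 = 119/4.

119/4 dollars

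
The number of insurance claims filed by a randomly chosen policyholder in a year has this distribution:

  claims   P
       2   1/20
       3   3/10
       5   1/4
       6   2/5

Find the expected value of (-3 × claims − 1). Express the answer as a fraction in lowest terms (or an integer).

-299/20

E[-3x-1] = (1/20)·(-7) + (3/10)·(-10) + (1/4)·(-16) + (2/5)·(-19)
     = -299/20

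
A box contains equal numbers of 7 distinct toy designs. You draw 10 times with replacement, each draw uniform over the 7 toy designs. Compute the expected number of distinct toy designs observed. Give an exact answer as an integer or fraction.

Let Xⱼ=1 if type j appears at least once. P(Xⱼ=1) = 1 − ((7−1)/7)^10 = 222009073/282475249.
E[#distinct] = 7·222009073/282475249 = 222009073/40353607.

222009073/40353607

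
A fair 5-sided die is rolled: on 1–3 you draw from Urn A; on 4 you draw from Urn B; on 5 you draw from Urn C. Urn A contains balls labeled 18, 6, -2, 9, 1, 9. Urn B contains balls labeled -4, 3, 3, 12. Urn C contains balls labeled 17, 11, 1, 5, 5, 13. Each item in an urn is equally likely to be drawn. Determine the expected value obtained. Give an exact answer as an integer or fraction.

E[X | Urn A] = (18 + 6 − 2 + 9 + 1 + 9)/6 = 41/6
E[X | Urn B] = (-4 + 3 + 3 + 12)/4 = 7/2
E[X | Urn C] = (17 + 11 + 1 + 5 + 5 + 13)/6 = 26/3
E[X] = (3/5)·41/6 + (1/5)·7/2 + (1/5)·26/3 = 98/15

98/15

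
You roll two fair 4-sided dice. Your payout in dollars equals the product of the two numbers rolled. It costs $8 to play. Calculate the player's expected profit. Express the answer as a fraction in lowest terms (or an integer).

-7/4 dollars

Distribution of the product of the two numbers rolled: 1 w.p. 1/16, 2 w.p. 1/8, 3 w.p. 1/8, 4 w.p. 3/16, 6 w.p. 1/8, 8 w.p. 1/8, …
E[payout] = (1/16)·1 + (1/8)·2 + (1/8)·3 + (3/16)·4 + (1/8)·6 + (1/8)·8 + (1/16)·9 + (1/8)·12 + (1/16)·16 = 25/4
Expected profit = 25/4 − 8 = -7/4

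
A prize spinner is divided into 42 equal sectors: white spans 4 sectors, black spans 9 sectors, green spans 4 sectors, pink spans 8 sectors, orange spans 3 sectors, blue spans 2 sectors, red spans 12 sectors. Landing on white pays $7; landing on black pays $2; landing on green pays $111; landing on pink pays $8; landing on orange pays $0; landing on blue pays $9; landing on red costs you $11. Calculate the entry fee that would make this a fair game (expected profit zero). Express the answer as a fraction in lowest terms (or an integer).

E[payout] = (4/42)·7 + (9/42)·2 + (4/42)·111 + (8/42)·8 + (3/42)·0 + (2/42)·9 + (12/42)·(-11) = 220/21
Fair fee = E[payout] = 220/21

220/21 dollars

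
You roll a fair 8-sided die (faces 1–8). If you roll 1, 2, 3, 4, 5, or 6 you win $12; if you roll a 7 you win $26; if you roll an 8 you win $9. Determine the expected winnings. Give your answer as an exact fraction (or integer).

E[payout] = (1/8)·9 + (3/4)·12 + (1/8)·26 = 107/8

107/8 dollars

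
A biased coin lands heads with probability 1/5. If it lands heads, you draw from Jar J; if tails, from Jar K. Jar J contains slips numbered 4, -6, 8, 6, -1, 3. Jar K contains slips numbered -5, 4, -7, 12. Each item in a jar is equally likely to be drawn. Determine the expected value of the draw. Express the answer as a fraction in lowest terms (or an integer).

19/15

E[X | Jar J] = (4 − 6 + 8 + 6 − 1 + 3)/6 = 7/3
E[X | Jar K] = (-5 + 4 − 7 + 12)/4 = 1
E[X] = (1/5)·7/3 + (4/5)·1 = 19/15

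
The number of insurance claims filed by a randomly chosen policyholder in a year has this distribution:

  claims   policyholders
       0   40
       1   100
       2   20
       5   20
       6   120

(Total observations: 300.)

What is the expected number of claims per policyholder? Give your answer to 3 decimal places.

3.200

Total = 300, so P(claims=0) = 40/300, etc.
E[X] = (2/15)·0 + (1/3)·1 + (1/15)·2 + (1/15)·5 + (2/5)·6
     = 16/5 ≈ 3.200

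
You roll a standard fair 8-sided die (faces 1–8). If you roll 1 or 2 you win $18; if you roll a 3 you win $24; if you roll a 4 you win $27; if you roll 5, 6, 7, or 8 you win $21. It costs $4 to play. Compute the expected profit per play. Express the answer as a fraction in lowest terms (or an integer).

139/8 dollars

E[payout] = (1/4)·18 + (1/2)·21 + (1/8)·24 + (1/8)·27 = 171/8
Expected profit = 171/8 − 4 = 139/8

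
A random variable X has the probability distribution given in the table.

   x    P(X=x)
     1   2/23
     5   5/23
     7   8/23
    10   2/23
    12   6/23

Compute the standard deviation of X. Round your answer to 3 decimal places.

3.307

E[X] = 175/23, E[X²] = 1583/23
Var(X) = E[X²] − (E[X])² = 1583/23 − 30625/529 = 5784/529
SD(X) = √(5784/529) ≈ 3.307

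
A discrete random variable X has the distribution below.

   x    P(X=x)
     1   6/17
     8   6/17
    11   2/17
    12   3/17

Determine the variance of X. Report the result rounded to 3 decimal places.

E[X] = (6/17)·1 + (6/17)·8 + (2/17)·11 + (3/17)·12 = 112/17
E[X²] = (6/17)·1 + (6/17)·64 + (2/17)·121 + (3/17)·144 = 1064/17
Var(X) = 1064/17 − (112/17)² = 5544/289 ≈ 19.183

19.183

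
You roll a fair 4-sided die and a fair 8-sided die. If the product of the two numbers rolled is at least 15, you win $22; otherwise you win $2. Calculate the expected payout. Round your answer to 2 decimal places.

$8.25

E[payout] = (11/16)·2 + (5/16)·22 = 33/4
≈ $8.25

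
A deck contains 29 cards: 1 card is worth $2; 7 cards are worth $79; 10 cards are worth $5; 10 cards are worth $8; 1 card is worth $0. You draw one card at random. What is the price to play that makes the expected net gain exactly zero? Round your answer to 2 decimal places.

E[payout] = (1/29)·2 + (7/29)·79 + (10/29)·5 + (10/29)·8 + (1/29)·0 = 685/29
Fair fee = E[payout] = 685/29 ≈ $23.62

$23.62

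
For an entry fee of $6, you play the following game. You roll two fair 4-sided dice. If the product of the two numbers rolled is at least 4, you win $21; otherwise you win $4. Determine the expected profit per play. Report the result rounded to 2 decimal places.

E[payout] = (5/16)·4 + (11/16)·21 = 251/16
Expected profit = 251/16 − 6 = 155/16 ≈ $9.69

$9.69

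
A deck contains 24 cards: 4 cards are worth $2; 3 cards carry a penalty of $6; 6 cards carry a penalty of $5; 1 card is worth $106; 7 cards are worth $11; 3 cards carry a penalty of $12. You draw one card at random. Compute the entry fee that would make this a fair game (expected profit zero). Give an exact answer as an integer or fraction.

E[payout] = (4/24)·2 + (3/24)·(-6) + (6/24)·(-5) + (1/24)·106 + (7/24)·11 + (3/24)·(-12) = 107/24
Fair fee = E[payout] = 107/24

107/24 dollars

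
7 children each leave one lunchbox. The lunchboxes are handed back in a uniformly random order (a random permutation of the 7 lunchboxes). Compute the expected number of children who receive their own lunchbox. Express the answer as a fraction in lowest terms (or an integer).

1

Let Xᵢ = 1 if person i gets their own lunchbox. For each i, P(Xᵢ=1) = 1/7.
By linearity of expectation, E[X₁+…+X_7] = 7·(1/7) = 1.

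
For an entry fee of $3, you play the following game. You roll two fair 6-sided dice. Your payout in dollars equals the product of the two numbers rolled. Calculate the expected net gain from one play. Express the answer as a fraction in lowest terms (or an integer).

Distribution of the product of the two numbers rolled: 1 w.p. 1/36, 2 w.p. 1/18, 3 w.p. 1/18, 4 w.p. 1/12, 5 w.p. 1/18, 6 w.p. 1/9, …
E[payout] = (1/36)·1 + (1/18)·2 + (1/18)·3 + (1/12)·4 + (1/18)·5 + (1/9)·6 + (1/18)·8 + (1/36)·9 + (1/18)·10 + (1/9)·12 + (1/18)·15 + (1/36)·16 + (1/18)·18 + (1/18)·20 + (1/18)·24 + (1/36)·25 + (1/18)·30 + (1/36)·36 = 49/4
Expected profit = 49/4 − 3 = 37/4

37/4 dollars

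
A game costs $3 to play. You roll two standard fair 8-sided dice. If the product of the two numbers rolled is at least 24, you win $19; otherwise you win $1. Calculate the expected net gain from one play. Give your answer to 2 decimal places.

$4.75

E[payout] = (5/8)·1 + (3/8)·19 = 31/4
Expected profit = 31/4 − 3 = 19/4 ≈ $4.75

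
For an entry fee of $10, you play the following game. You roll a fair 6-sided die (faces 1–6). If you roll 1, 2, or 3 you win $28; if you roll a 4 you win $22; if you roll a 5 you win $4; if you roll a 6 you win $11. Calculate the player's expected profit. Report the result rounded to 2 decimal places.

$10.17

E[payout] = (1/6)·4 + (1/6)·11 + (1/6)·22 + (1/2)·28 = 121/6
Expected profit = 121/6 − 10 = 61/6 ≈ $10.17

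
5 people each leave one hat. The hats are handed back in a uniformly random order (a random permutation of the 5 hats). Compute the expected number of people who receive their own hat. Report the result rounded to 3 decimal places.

1.000

Let Xᵢ = 1 if person i gets their own hat. For each i, P(Xᵢ=1) = 1/5.
By linearity of expectation, E[X₁+…+X_5] = 5·(1/5) = 1.
≈ 1.000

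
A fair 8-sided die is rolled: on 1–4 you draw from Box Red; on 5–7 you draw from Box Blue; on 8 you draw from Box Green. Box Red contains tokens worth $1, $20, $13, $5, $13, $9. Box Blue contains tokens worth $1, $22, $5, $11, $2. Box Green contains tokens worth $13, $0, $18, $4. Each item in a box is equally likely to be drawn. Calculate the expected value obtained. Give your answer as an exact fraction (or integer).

E[X | Box Red] = (1 + 20 + 13 + 5 + 13 + 9)/6 = 61/6
E[X | Box Blue] = (1 + 22 + 5 + 11 + 2)/5 = 41/5
E[X | Box Green] = (13 + 0 + 18 + 4)/4 = 35/4
E[X] = (1/2)·61/6 + (3/8)·41/5 + (1/8)·35/4 = 4441/480

4441/480 dollars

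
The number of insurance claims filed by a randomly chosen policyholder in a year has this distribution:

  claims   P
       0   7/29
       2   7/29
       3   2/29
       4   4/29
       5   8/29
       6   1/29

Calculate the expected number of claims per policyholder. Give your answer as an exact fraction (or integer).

E[X] = (7/29)·0 + (7/29)·2 + (2/29)·3 + (4/29)·4 + (8/29)·5 + (1/29)·6
     = 82/29

82/29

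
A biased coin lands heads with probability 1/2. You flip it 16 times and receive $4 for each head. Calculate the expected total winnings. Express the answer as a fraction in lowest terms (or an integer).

$32

E[#heads] = 16·1/2 = 8 (linearity over flips).
E[winnings] = 4·8 = 32.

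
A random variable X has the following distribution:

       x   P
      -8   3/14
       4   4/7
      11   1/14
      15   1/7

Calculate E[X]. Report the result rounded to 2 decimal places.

3.50

E[X] = (3/14)·(-8) + (4/7)·4 + (1/14)·11 + (1/7)·15
     = 7/2 ≈ 3.50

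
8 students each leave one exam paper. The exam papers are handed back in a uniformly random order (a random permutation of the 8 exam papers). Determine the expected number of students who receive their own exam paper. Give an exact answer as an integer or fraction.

Let Xᵢ = 1 if person i gets their own exam paper. For each i, P(Xᵢ=1) = 1/8.
By linearity of expectation, E[X₁+…+X_8] = 8·(1/8) = 1.

1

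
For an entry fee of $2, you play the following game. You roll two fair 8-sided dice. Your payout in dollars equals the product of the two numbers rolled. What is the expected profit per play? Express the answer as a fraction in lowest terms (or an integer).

Distribution of the product of the two numbers rolled: 1 w.p. 1/64, 2 w.p. 1/32, 3 w.p. 1/32, 4 w.p. 3/64, 5 w.p. 1/32, 6 w.p. 1/16, …
E[payout] = (1/64)·1 + (1/32)·2 + (1/32)·3 + (3/64)·4 + (1/32)·5 + (1/16)·6 + (1/32)·7 + (1/16)·8 + (1/64)·9 + (1/32)·10 + (1/16)·12 + (1/32)·14 + (1/32)·15 + (3/64)·16 + (1/32)·18 + (1/32)·20 + (1/32)·21 + (1/16)·24 + (1/64)·25 + (1/32)·28 + (1/32)·30 + (1/32)·32 + (1/32)·35 + (1/64)·36 + (1/32)·40 + (1/32)·42 + (1/32)·48 + (1/64)·49 + (1/32)·56 + (1/64)·64 = 81/4
Expected profit = 81/4 − 2 = 73/4

73/4 dollars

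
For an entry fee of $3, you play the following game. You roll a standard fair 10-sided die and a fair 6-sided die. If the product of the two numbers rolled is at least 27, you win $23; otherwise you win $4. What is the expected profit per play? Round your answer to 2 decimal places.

$6.38

E[payout] = (43/60)·4 + (17/60)·23 = 563/60
Expected profit = 563/60 − 3 = 383/60 ≈ $6.38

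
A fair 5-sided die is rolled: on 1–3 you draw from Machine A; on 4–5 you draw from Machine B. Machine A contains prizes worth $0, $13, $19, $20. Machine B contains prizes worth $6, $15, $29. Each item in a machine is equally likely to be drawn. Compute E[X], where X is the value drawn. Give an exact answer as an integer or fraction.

E[X | Machine A] = (0 + 13 + 19 + 20)/4 = 13
E[X | Machine B] = (6 + 15 + 29)/3 = 50/3
E[X] = (3/5)·13 + (2/5)·50/3 = 217/15

217/15 dollars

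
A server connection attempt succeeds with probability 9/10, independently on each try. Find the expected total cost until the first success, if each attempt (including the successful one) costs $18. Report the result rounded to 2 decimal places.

E[#attempts] = 1/p = 10/9; E[cost] = 18·10/9 = 20.
≈ 20.00

$20.00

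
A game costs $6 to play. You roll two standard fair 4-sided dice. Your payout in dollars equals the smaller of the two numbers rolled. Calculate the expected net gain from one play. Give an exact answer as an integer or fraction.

-33/8 dollars

Distribution of the smaller of the two numbers rolled: 1 w.p. 7/16, 2 w.p. 5/16, 3 w.p. 3/16, 4 w.p. 1/16
E[payout] = (7/16)·1 + (5/16)·2 + (3/16)·3 + (1/16)·4 = 15/8
Expected profit = 15/8 − 6 = -33/8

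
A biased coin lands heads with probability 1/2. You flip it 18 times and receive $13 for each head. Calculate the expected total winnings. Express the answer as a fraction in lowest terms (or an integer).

$117

E[#heads] = 18·1/2 = 9 (linearity over flips).
E[winnings] = 13·9 = 117.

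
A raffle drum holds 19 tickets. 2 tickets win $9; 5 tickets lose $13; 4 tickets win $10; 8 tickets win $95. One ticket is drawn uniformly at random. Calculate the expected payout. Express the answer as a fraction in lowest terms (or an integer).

753/19 dollars

E[payout] = (2/19)·9 + (5/19)·(-13) + (4/19)·10 + (8/19)·95 = 753/19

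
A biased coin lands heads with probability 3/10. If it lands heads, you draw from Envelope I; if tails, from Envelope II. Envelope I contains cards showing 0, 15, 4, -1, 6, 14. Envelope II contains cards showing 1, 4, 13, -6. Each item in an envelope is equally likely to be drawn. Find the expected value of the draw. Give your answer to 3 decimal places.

4.000

E[X | Envelope I] = (0 + 15 + 4 − 1 + 6 + 14)/6 = 19/3
E[X | Envelope II] = (1 + 4 + 13 − 6)/4 = 3
E[X] = (3/10)·19/3 + (7/10)·3 = 4 ≈ 4.000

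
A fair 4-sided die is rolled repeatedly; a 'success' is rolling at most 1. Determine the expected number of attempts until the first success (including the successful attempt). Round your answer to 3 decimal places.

For a geometric distribution, E[trials] = 1/p = 1/(1/4) = 4.
≈ 4.000

4.000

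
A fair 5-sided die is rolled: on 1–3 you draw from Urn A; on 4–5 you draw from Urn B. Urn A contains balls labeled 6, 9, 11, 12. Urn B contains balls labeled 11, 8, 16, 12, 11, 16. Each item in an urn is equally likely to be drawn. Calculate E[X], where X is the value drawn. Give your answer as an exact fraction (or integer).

319/30

E[X | Urn A] = (6 + 9 + 11 + 12)/4 = 19/2
E[X | Urn B] = (11 + 8 + 16 + 12 + 11 + 16)/6 = 37/3
E[X] = (3/5)·19/2 + (2/5)·37/3 = 319/30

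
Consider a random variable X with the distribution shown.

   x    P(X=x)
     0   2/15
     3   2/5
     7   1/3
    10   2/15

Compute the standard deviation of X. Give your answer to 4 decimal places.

3.0955

E[X] = 73/15, E[X²] = 499/15
Var(X) = E[X²] − (E[X])² = 499/15 − 5329/225 = 2156/225
SD(X) = √(2156/225) ≈ 3.0955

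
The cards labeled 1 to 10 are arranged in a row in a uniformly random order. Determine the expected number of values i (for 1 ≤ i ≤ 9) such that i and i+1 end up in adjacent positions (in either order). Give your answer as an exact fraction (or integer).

9/5

For each i ∈ {1,…,9}, let Xᵢ = 1 if i and i+1 are adjacent. P(Xᵢ=1) = 2·(10−1)!/10! = 2/10.
By linearity, E[ΣXᵢ] = (9)·(2/10) = 9/5.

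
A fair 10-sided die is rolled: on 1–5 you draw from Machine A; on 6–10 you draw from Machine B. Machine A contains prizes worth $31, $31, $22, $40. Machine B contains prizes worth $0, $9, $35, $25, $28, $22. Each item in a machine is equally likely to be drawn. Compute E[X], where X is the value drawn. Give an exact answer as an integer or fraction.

305/12 dollars

E[X | Machine A] = (31 + 31 + 22 + 40)/4 = 31
E[X | Machine B] = (0 + 9 + 35 + 25 + 28 + 22)/6 = 119/6
E[X] = (1/2)·31 + (1/2)·119/6 = 305/12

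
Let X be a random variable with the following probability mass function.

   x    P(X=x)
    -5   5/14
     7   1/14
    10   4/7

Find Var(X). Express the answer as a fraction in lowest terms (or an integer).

2448/49

E[X] = (5/14)·(-5) + (1/14)·7 + (4/7)·10 = 31/7
E[X²] = (5/14)·25 + (1/14)·49 + (4/7)·100 = 487/7
Var(X) = 487/7 − (31/7)² = 2448/49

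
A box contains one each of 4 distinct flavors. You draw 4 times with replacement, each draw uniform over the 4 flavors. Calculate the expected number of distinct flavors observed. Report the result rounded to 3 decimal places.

2.734

Let Xⱼ=1 if type j appears at least once. P(Xⱼ=1) = 1 − ((4−1)/4)^4 = 175/256.
E[#distinct] = 4·175/256 = 175/64.
≈ 2.734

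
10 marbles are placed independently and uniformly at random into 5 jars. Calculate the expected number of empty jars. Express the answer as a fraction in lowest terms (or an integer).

1048576/1953125

Let Xⱼ=1 if jar j is empty. P(Xⱼ=1) = ((5-1)/5)^10 = 1048576/9765625.
By linearity, E[#empty] = 5·1048576/9765625 = 1048576/1953125.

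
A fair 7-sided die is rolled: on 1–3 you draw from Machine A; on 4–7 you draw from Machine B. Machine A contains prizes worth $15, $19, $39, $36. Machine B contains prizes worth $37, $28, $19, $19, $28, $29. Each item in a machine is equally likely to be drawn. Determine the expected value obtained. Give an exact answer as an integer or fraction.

323/12 dollars

E[X | Machine A] = (15 + 19 + 39 + 36)/4 = 109/4
E[X | Machine B] = (37 + 28 + 19 + 19 + 28 + 29)/6 = 80/3
E[X] = (3/7)·109/4 + (4/7)·80/3 = 323/12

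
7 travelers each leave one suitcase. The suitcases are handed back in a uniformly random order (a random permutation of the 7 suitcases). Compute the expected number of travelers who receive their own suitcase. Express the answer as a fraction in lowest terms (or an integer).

Let Xᵢ = 1 if person i gets their own suitcase. For each i, P(Xᵢ=1) = 1/7.
By linearity of expectation, E[X₁+…+X_7] = 7·(1/7) = 1.

1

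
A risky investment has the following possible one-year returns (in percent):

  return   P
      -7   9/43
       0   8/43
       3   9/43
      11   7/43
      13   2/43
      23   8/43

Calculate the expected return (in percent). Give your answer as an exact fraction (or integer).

E[X] = (9/43)·(-7) + (8/43)·0 + (9/43)·3 + (7/43)·11 + (2/43)·13 + (8/43)·23
     = 251/43

251/43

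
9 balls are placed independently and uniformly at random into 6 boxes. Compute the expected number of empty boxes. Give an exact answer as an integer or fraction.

Let Xⱼ=1 if box j is empty. P(Xⱼ=1) = ((6-1)/6)^9 = 1953125/10077696.
By linearity, E[#empty] = 6·1953125/10077696 = 1953125/1679616.

1953125/1679616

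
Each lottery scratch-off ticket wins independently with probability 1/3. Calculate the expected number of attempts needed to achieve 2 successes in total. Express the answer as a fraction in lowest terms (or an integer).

6

By linearity (sum of 2 independent geometric waits), E[trials] = 2/p = 2/(1/3) = 6.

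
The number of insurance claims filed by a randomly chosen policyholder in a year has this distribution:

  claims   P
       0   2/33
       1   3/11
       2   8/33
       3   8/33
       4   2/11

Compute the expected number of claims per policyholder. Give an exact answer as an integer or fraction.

E[X] = (2/33)·0 + (3/11)·1 + (8/33)·2 + (8/33)·3 + (2/11)·4
     = 73/33

73/33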